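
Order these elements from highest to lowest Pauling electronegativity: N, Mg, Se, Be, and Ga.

N > Se > Ga > Be > Mg

Be is in period 2, group 2; N is in period 2, group 15; Mg is in period 3, group 2; Ga is in period 4, group 13; Se is in period 4, group 16.
Smaller atoms with higher effective nuclear charge are more electronegative.
Here both period and group differ, so the two effects have to be weighed against each other.
Be > Mg: Be sits above Mg in group 2, so the down-group effect alone puts Be higher.
Ga > Be: the two effects oppose for this pair; the across-period effect wins (1.81 vs 1.57).
Se > Ga: Se lies to the right of Ga in period 4, so the across-period effect alone puts Se higher.
N > Se: period and group pull opposite ways; the down-group shift dominates (3.04 vs 2.55).
For reference (Pauling): Be 1.57, N 3.04, Mg 1.31, Ga 1.81, Se 2.55.
So from highest to lowest: N > Se > Ga > Be > Mg.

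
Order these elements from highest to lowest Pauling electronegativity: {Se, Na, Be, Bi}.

Se, Bi, Be, Na

Be is in period 2, group 2; Na is in period 3, group 1; Se is in period 4, group 16; Bi is in period 6, group 15.
Electronegativity increases across a period and decreases down a group, tracking effective nuclear charge and atomic size.
Neither a single period nor a single group — weigh both effects.
Be > Na: relative to Na, both the across-period and down-group shifts push Be's electronegativity up.
Bi > Be: period and group pull opposite ways; the across-period shift dominates (2.02 vs 1.57).
Se > Bi: both effects reinforce here, so Se is clearly the higher of the two.
For reference (Pauling): Be 1.57, Na 0.93, Se 2.55, Bi 2.02.
So from highest to lowest: Se > Bi > Be > Na.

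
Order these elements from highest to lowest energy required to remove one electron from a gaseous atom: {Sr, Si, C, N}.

N, C, Si, Sr

Removing the outermost electron gets harder across a period and easier down a group.
Neither a single period nor a single group — weigh both effects.
Si > Sr: relative to Sr, both the across-period and down-group shifts push Si's first ionization energy up.
C > Si: they share group 14; the group trend gives C the larger value.
N > C: N lies to the right of C in period 2, so the across-period effect alone puts N higher.
Tabulated first ionization energy (kJ/mol): C 1086, N 1402, Si 786, Sr 550.
So from highest to lowest: N > C > Si > Sr.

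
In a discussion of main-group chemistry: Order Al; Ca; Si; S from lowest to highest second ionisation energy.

Ca < Si < Al < S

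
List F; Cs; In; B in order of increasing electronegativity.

Cs < In < B < F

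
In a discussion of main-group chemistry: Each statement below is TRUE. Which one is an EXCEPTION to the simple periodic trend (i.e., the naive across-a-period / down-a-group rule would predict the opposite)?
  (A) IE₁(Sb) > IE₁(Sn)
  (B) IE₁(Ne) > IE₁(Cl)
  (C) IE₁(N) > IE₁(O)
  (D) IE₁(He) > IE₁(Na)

(C)

The general trend: first ionisation energy increases across a period and decreases down a group.
(A) Sb (period 5, group 15) vs Sn (period 5, group 14): the stated order agrees with the simple trend.
(B) Ne (period 2, group 18) vs Cl (period 3, group 17): the stated order agrees with the simple trend.
(C) N (period 2, group 15) vs O (period 2, group 16): the stated order contradicts the simple trend.
(D) He (period 1, group 18) vs Na (period 3, group 1): the stated order agrees with the simple trend.
The exception is (C): pairing an electron in O's 2p⁴ costs repulsion energy, so O ionizes more easily than half-filled N (2p³).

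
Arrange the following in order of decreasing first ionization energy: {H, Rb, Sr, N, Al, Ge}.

N > H > Ge > Al > Sr > Rb

First ionization energy rises across a period (greater Z_eff holds electrons more tightly) and falls down a group (valence electrons are farther from the nucleus).
These span different periods and groups, so the two trends combine.
Sr > Rb: Sr lies to the right of Rb in period 5, so the across-period effect alone puts Sr higher.
Al > Sr: relative to Sr, both the across-period and down-group shifts push Al's first ionization energy up.
Ge > Al: the two effects oppose for this pair; the across-period effect wins (762 vs 578 kJ/mol).
H > Ge: period and group pull opposite ways; the down-group shift dominates (1312 vs 762 kJ/mol).
N > H: period and group pull opposite ways; the across-period shift dominates (1402 vs 1312 kJ/mol).
For reference (kJ/mol): H 1312, N 1402, Al 578, Ge 762, Rb 403, Sr 550.
So from highest to lowest: N > H > Ge > Al > Sr > Rb.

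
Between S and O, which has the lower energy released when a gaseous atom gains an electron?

Atoms with high Z_eff and room in the valence shell (especially the halogens) have the most exothermic electron affinities.
All are in group 16; the group trend (electron affinity increases up the group) applies, with the exception below.
Note the exception: S has a higher electron affinity than O, contrary to the simple trend — the compact 2p subshell of O repels the added electron more than S's larger 3p does.
Approximate values (kJ/mol): O 141, S 200.
So O has the lower energy released when a gaseous atom gains an electron (O < S).

O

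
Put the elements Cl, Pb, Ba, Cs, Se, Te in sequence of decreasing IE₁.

Cl is in period 3, group 17; Se is in period 4, group 16; Te is in period 5, group 16; Cs is in period 6, group 1; Ba is in period 6, group 2; Pb is in period 6, group 14.
Across a period the outer electron is held more tightly (higher IE₁); down a group it sits in a higher shell, more shielded, and comes off more easily.
These span different periods and groups, so the two trends combine.
Ba > Cs: Ba lies to the right of Cs in period 6, so the across-period effect alone puts Ba higher.
Pb > Ba: both are in period 6; the period trend gives Pb the larger value.
Te > Pb: relative to Pb, both the across-period and down-group shifts push Te's first ionization energy up.
Se > Te: they share group 16; the group trend gives Se the larger value.
Cl > Se: both effects reinforce here, so Cl is clearly the higher of the two.
Tabulated first ionization energy (kJ/mol): Cl 1251, Se 941, Te 869, Cs 376, Ba 503, Pb 716.
So from highest to lowest: Cl > Se > Te > Pb > Ba > Cs.

Cl, Se, Te, Pb, Ba, Cs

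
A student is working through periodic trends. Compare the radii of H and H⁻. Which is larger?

H⁻

Forming H⁻ adds 1 electron to H. More electron–electron repulsion in the same shell, with unchanged nuclear charge, lets the cloud expand.
An anion is larger than its parent atom: H⁻ > H.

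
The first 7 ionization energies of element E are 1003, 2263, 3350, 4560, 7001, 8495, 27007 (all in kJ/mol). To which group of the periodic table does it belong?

Look for the largest jump between consecutive ionization energies: IE7/IE6 ≈ 3.2, far larger than any earlier ratio.
That jump marks the point where a core electron is being removed. So the atom has 6 valence electrons.
A main-group element with 6 valence electrons is in group 16.

Group 16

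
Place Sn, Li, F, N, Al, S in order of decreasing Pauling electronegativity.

Li is in period 2, group 1; N is in period 2, group 15; F is in period 2, group 17; Al is in period 3, group 13; S is in period 3, group 16; Sn is in period 5, group 14.
EN rises left→right (higher Z_eff, smaller atoms) and falls top→bottom (larger, more shielded atoms).
Neither a single period nor a single group — weigh both effects.
Al > Li: period and group pull opposite ways; the across-period shift dominates (1.61 vs 0.98).
Sn > Al: period and group pull opposite ways; the across-period shift dominates (1.96 vs 1.61).
S > Sn: relative to Sn, both the across-period and down-group shifts push S's electronegativity up.
N > S: the two effects oppose for this pair; the down-group effect wins (3.04 vs 2.58).
F > N: F lies to the right of N in period 2, so the across-period effect alone puts F higher.
Approximate values (Pauling): Li 0.98, N 3.04, F 3.98, Al 1.61, S 2.58, Sn 1.96.
So from highest to lowest: F > N > S > Sn > Al > Li.

F > N > S > Sn > Al > Li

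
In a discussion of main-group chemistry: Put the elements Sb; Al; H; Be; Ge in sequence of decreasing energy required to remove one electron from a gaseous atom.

H > Be > Sb > Ge > Al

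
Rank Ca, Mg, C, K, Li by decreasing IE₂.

The second ionization energy removes an electron from the +1 ion. For each element: Ca⁺ still has 1 valence electron; Mg⁺ still has 1 valence electron; C⁺ still has 3 valence electrons; K⁺ is the bare [Ar] core; Li⁺ is the bare [He] core.
Pulling an electron out of a noble-gas core costs far more than removing a remaining valence electron, so K and Li sit at the high end of IE_2.
Valence configurations: Ca⁺ [Ar]4s¹, Mg⁺ [Ne]3s¹, C⁺ [He]2s²2p¹.
Tabulated IE_2 (kJ/mol): Ca 1145, Mg 1451, C 2353, K 3052, Li 7298.
Overall IE_2 order: Ca < Mg < C < K < Li.

Li, K, C, Mg, Ca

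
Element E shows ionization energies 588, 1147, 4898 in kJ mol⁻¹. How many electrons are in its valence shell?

2

Look for the largest jump between consecutive ionization energies: IE3/IE2 ≈ 4.3, far larger than any earlier ratio.
That jump marks the point where a core electron is being removed. So the atom has 2 valence electrons.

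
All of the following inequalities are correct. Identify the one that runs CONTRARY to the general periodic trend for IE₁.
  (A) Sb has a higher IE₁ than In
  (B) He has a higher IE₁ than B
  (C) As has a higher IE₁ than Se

The general trend: IE₁ increases across a period and decreases down a group.
(A) Sb (period 5, group 15) vs In (period 5, group 13): the stated order agrees with the simple trend.
(B) He (period 1, group 18) vs B (period 2, group 13): the stated order agrees with the simple trend.
(C) As (period 4, group 15) vs Se (period 4, group 16): the stated order contradicts the simple trend.
The exception is (C): Se (4p⁴) ionizes more easily than half-filled As (4p³).

(C)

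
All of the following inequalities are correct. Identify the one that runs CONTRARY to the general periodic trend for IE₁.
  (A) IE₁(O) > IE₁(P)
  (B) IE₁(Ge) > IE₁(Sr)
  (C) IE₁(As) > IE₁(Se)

The general trend: IE₁ increases across a period and decreases down a group.
(A) O (period 2, group 16) vs P (period 3, group 15): the stated order agrees with the simple trend.
(B) Ge (period 4, group 14) vs Sr (period 5, group 2): the stated order agrees with the simple trend.
(C) As (period 4, group 15) vs Se (period 4, group 16): the stated order contradicts the simple trend.
The exception is (C): Se (4p⁴) ionizes more easily than half-filled As (4p³).

(C)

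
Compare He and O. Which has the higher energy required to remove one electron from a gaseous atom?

He

He is in period 1, group 18; O is in period 2, group 16.
Across a period the outer electron is held more tightly (higher IE₁); down a group it sits in a higher shell, more shielded, and comes off more easily.
Here both period and group differ, so the two effects have to be weighed against each other.
He > O: both effects reinforce here, so He is clearly the higher of the two.
Approximate values (kJ/mol): He 2372, O 1314.
So He has the higher energy required to remove one electron from a gaseous atom (He > O).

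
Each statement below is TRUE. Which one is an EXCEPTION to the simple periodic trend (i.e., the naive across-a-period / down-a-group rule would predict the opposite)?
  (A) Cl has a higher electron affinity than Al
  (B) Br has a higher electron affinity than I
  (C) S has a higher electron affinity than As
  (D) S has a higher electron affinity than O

The general trend: electron affinity increases across a period and decreases down a group.
(A) Cl (period 3, group 17) vs Al (period 3, group 13): the stated order agrees with the simple trend.
(B) Br (period 4, group 17) vs I (period 5, group 17): the stated order agrees with the simple trend.
(C) S (period 3, group 16) vs As (period 4, group 15): the stated order agrees with the simple trend.
(D) S (period 3, group 16) vs O (period 2, group 16): the stated order contradicts the simple trend.
The exception is (D): the compact 2p subshell of O repels the added electron more than S's larger 3p does.

(D)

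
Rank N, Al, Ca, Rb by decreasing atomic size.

Rb > Ca > Al > N

N is in period 2, group 15; Al is in period 3, group 13; Ca is in period 4, group 2; Rb is in period 5, group 1.
Atomic radius shrinks across a period as nuclear charge pulls the same shell inward, and grows down a group as new shells are added.
Neither a single period nor a single group — weigh both effects.
Al > N: relative to N, both the across-period and down-group shifts push Al's atomic radius up.
Ca > Al: both effects reinforce here, so Ca is clearly the larger of the two.
Rb > Ca: relative to Ca, both the across-period and down-group shifts push Rb's atomic radius up.
Tabulated atomic radius (pm): N 71, Al 126, Ca 171, Rb 210.
So from largest to smallest: Rb > Ca > Al > N.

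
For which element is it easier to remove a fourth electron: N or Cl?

Cl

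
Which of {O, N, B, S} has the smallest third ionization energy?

After 2 electrons have been removed, what remains? O²⁺ still has 4 valence electrons; N²⁺ still has 3 valence electrons; B²⁺ still has 1 valence electron; S²⁺ still has 4 valence electrons.
All are still removing valence electrons, so compare the +2 ions as you would atoms: IE_3 generally rises across a period (higher Z_eff) and falls down a group (larger shell), subject to the usual subshell exceptions.
Valence configurations: O²⁺ [He]2s²2p², N²⁺ [He]2s²2p¹, B²⁺ [He]2s¹, S²⁺ [Ne]3s²3p².
Tabulated IE_3 (kJ/mol): O 5300, N 4578, B 3660, S 3357.
Hence IE_3: S < B < N < O.

S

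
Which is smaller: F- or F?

Forming F- adds 1 electron to F. More electron–electron repulsion in the same shell, with unchanged nuclear charge, lets the cloud expand.
An anion is larger than its parent atom: F- > F.

F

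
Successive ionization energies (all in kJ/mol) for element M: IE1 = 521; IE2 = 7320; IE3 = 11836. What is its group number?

Look for the largest jump between consecutive ionization energies: IE2/IE1 ≈ 14.0, far larger than any earlier ratio.
That jump marks the point where a core electron is being removed. So the atom has 1 valence electron.
A main-group element with 1 valence electron is in group 1.

Group 1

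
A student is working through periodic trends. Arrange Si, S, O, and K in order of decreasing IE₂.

O, K, S, Si

Consider each +1 ion: Si⁺ still has 3 valence electrons; S⁺ still has 5 valence electrons; O⁺ still has 5 valence electrons; K⁺ is the bare [Ar] core.
Usually core removal costs more than valence removal, but here the competition is close: a tightly held n=2 valence electron can cost more to remove than an n=3 core electron, so the actual values have to decide it.
Valence configurations: Si⁺ [Ne]3s²3p¹, S⁺ [Ne]3s²3p³, O⁺ [He]2s²2p³.
Approximate IE_2 values (kJ/mol): Si 1577, S 2252, O 3388, K 3052.
Hence IE_2: Si < S < K < O.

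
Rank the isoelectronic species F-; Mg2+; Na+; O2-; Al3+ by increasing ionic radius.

All of these have 10 electrons, so size is governed by nuclear charge alone: the more protons, the stronger the pull on the same electron cloud, and the smaller the ion.
Nuclear charges: Al3+ (Z=13), Mg2+ (Z=12), Na+ (Z=11), F- (Z=9), O2- (Z=8).
Smallest to largest: Al3+ < Mg2+ < Na+ < F- < O2-.

Al3+ < Mg2+ < Na+ < F- < O2-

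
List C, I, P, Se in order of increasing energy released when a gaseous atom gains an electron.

P, C, Se, I

C is in period 2, group 14; P is in period 3, group 15; Se is in period 4, group 16; I is in period 5, group 17.
Atoms with high Z_eff and room in the valence shell (especially the halogens) have the most exothermic electron affinities.
These sit on a diagonal, where the across-period and down-group effects partly cancel.
C > P: the two effects oppose for this pair; the down-group effect wins (122 vs 72 kJ/mol).
Se > C: period and group pull opposite ways; the across-period shift dominates (195 vs 122 kJ/mol).
I > Se: period and group pull opposite ways; the across-period shift dominates (295 vs 195 kJ/mol).
Tabulated electron affinity (kJ/mol): C 122, P 72, Se 195, I 295.
So from lowest to highest: P < C < Se < I.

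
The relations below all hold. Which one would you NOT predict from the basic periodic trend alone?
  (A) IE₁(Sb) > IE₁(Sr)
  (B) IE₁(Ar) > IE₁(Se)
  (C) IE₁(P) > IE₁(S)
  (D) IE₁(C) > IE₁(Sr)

The general trend: first ionization energy increases across a period and decreases down a group.
(A) Sb (period 5, group 15) vs Sr (period 5, group 2): the stated order agrees with the simple trend.
(B) Ar (period 3, group 18) vs Se (period 4, group 16): the stated order agrees with the simple trend.
(C) P (period 3, group 15) vs S (period 3, group 16): the stated order contradicts the simple trend.
(D) C (period 2, group 14) vs Sr (period 5, group 2): the stated order agrees with the simple trend.
The exception is (C): S (3p⁴) ionizes more easily than half-filled P (3p³) because the paired 3p electron in S is pushed out by e⁻–e⁻ repulsion.

(C)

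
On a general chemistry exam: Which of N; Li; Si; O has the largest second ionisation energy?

Li

The second ionization energy removes an electron from the +1 ion. For each element: N⁺ still has 4 valence electrons; Li⁺ is the bare [He] core; Si⁺ still has 3 valence electrons; O⁺ still has 5 valence electrons.
Breaking into a closed-shell core is much more expensive than removing a leftover valence electron — Li has the largest IE_2 here.
Valence configurations: N⁺ [He]2s²2p², Si⁺ [Ne]3s²3p¹, O⁺ [He]2s²2p³.
The numbers (kJ/mol): N 2856, Li 7298, Si 1577, O 3388.
Hence IE_2: Si < N < O < Li.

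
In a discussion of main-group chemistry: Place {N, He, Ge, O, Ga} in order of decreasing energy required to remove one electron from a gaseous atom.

He > N > O > Ge > Ga

He is in period 1, group 18; N is in period 2, group 15; O is in period 2, group 16; Ga is in period 4, group 13; Ge is in period 4, group 14.
Across a period the outer electron is held more tightly (higher IE₁); down a group it sits in a higher shell, more shielded, and comes off more easily.
Here both period and group differ, so the two effects have to be weighed against each other.
Ge > Ga: both are in period 4; the period trend gives Ge the larger value.
O > Ge: relative to Ge, both the across-period and down-group shifts push O's first ionization energy up.
N > O: this pair runs against the simple trend — see the exception note.
He > N: both effects reinforce here, so He is clearly the higher of the two.
Note the exception: N has a higher first ionization energy than O, contrary to the simple trend — pairing an electron in O's 2p⁴ costs repulsion energy, so O ionizes more easily than half-filled N (2p³).
Tabulated first ionization energy (kJ/mol): He 2372, N 1402, O 1314, Ga 579, Ge 762.
So from highest to lowest: He > N > O > Ge > Ga.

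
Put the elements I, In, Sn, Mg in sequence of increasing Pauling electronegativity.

EN rises left→right (higher Z_eff, smaller atoms) and falls top→bottom (larger, more shielded atoms).
These span different periods and groups, so the two trends combine.
In > Mg: the two effects oppose for this pair; the across-period effect wins (1.78 vs 1.31).
Sn > In: Sn lies to the right of In in period 5, so the across-period effect alone puts Sn higher.
I > Sn: both are in period 5; the period trend gives I the larger value.
Tabulated electronegativity (Pauling): Mg 1.31, In 1.78, Sn 1.96, I 2.66.
So from lowest to highest: Mg < In < Sn < I.

Mg < In < Sn < I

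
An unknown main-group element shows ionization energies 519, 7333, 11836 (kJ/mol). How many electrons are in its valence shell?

1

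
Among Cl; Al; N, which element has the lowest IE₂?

Al

After 1 electron has been removed, what remains? Cl⁺ still has 6 valence electrons; Al⁺ still has 2 valence electrons; N⁺ still has 4 valence electrons.
All are still removing valence electrons, so compare the +1 ions as you would atoms: IE_2 generally rises across a period (higher Z_eff) and falls down a group (larger shell), subject to the usual subshell exceptions.
Valence configurations: Cl⁺ [Ne]3s²3p⁴, Al⁺ [Ne]3s², N⁺ [He]2s²2p².
Tabulated IE_2 (kJ/mol): Cl 2298, Al 1817, N 2856.
Hence IE_2: Al < Cl < N.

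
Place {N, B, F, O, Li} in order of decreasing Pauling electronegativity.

F > O > N > B > Li

Li is in period 2, group 1; B is in period 2, group 13; N is in period 2, group 15; O is in period 2, group 16; F is in period 2, group 17.
Electronegativity increases across a period and decreases down a group, tracking effective nuclear charge and atomic size.
All lie in period 2, so electronegativity increases left to right.
So from highest to lowest: F > O > N > B > Li.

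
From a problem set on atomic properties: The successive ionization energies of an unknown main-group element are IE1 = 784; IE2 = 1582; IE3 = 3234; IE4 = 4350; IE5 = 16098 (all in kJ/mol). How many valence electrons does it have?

Look for the largest jump between consecutive ionization energies: IE5/IE4 ≈ 3.7, far larger than any earlier ratio.
That jump marks the point where a core electron is being removed. So the atom has 4 valence electrons.

4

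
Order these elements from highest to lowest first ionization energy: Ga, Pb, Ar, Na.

Ar, Pb, Ga, Na

Na is in period 3, group 1; Ar is in period 3, group 18; Ga is in period 4, group 13; Pb is in period 6, group 14.
IE₁ increases left→right with effective nuclear charge and decreases top→bottom as the valence shell moves farther out.
These span different periods and groups, so the two trends combine.
Ga > Na: the two effects oppose for this pair; the across-period effect wins (579 vs 496 kJ/mol).
Pb > Ga: the two effects oppose for this pair; the across-period effect wins (716 vs 579 kJ/mol).
Ar > Pb: both effects reinforce here, so Ar is clearly the higher of the two.
Tabulated first ionization energy (kJ/mol): Na 496, Ar 1521, Ga 579, Pb 716.
So from highest to lowest: Ar > Pb > Ga > Na.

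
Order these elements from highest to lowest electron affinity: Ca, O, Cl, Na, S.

Cl > S > O > Na > Ca

O is in period 2, group 16; Na is in period 3, group 1; S is in period 3, group 16; Cl is in period 3, group 17; Ca is in period 4, group 2.
EA tends to increase across a period and decrease down a group, though the pattern is less regular than for IE or radius.
Here both period and group differ, so the two effects have to be weighed against each other.
Na > Ca: the two effects oppose for this pair; the down-group effect wins (53 vs 2 kJ/mol).
O > Na: both effects reinforce here, so O is clearly the higher of the two.
S > O: this pair runs against the simple trend — see the exception note.
Cl > S: Cl lies to the right of S in period 3, so the across-period effect alone puts Cl higher.
Note the exception: S has a higher electron affinity than O, contrary to the simple trend — the compact 2p subshell of O repels the added electron more than S's larger 3p does.
Tabulated electron affinity (kJ/mol): O 141, Na 53, S 200, Cl 349, Ca 2.
So from highest to lowest: Cl > S > O > Na > Ca.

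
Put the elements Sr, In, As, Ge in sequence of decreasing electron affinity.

Atoms with high Z_eff and room in the valence shell (especially the halogens) have the most exothermic electron affinities.
These span different periods and groups, so the two trends combine.
In > Sr: both are in period 5; the period trend gives In the larger value.
As > In: both effects reinforce here, so As is clearly the higher of the two.
Ge > As: this pair runs against the simple trend — see the exception note.
Note the exception: Ge has a higher electron affinity than As, contrary to the simple trend — adding an electron to As's half-filled 4p³ is unfavourable, so Ge (4p²) has the more exothermic EA.
Approximate values (kJ/mol): Ge 119, As 78, Sr 5, In 29.
So from highest to lowest: Ge > As > In > Sr.

Ge, As, In, Sr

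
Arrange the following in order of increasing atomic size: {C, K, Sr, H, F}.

H is in period 1, group 1; C is in period 2, group 14; F is in period 2, group 17; K is in period 4, group 1; Sr is in period 5, group 2.
Moving right in a period, electrons are added to the same shell under a stronger nuclear pull, so atoms get smaller; moving down, a new shell is opened and atoms get larger.
Here both period and group differ, so the two effects have to be weighed against each other.
F > H: the two effects oppose for this pair; the down-group effect wins (64 vs 32 pm).
C > F: C lies to the left of F in period 2, so the across-period effect alone puts C larger.
Sr > C: relative to C, both the across-period and down-group shifts push Sr's atomic radius up.
K > Sr: period and group pull opposite ways; the across-period shift dominates (196 vs 185 pm).
Approximate values (pm): H 32, C 75, F 64, K 196, Sr 185.
So from smallest to largest: H < F < C < Sr < K.

H < F < C < Sr < K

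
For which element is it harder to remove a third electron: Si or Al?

The third ionization energy removes an electron from the +2 ion. For each element: Si²⁺ still has 2 valence electrons; Al²⁺ still has 1 valence electron.
All are still removing valence electrons, so compare the +2 ions as you would atoms: IE_3 generally rises across a period (higher Z_eff) and falls down a group (larger shell), subject to the usual subshell exceptions.
Valence configurations: Si²⁺ [Ne]3s², Al²⁺ [Ne]3s¹.
Tabulated IE_3 (kJ/mol): Si 3232, Al 2745.
Overall IE_3 order: Al < Si.

Si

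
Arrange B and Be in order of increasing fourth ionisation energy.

Be < B

IE_4 is the cost of taking one more electron from the +3 cation: B³⁺ is the bare [He] core; Be³⁺ is already 1 electron into the core.
All of these are removing an electron from a noble-gas core or deeper; the smaller core (lower principal quantum number) is held far more tightly, and within a period the higher nuclear charge binds the same core more tightly.
Approximate IE_4 values (kJ/mol): B 25026, Be 21007.
Putting it together, IE_4: Be < B.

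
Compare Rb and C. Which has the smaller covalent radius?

C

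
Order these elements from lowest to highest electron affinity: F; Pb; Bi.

Pb < Bi < F

F is in period 2, group 17; Pb is in period 6, group 14; Bi is in period 6, group 15.
Electron affinity generally becomes more exothermic across a period toward the halogens and less exothermic down a group.
These span different periods and groups, so the two trends combine.
Bi > Pb: both are in period 6; the period trend gives Bi the larger value.
F > Bi: both effects reinforce here, so F is clearly the higher of the two.
Tabulated electron affinity (kJ/mol): F 328, Pb 35, Bi 91.
So from lowest to highest: Pb < Bi < F.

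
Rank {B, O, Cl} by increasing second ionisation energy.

Cl, B, O

Consider each +1 ion: B⁺ still has 2 valence electrons; O⁺ still has 5 valence electrons; Cl⁺ still has 6 valence electrons.
All are still removing valence electrons, so compare the +1 ions as you would atoms: IE_2 generally rises across a period (higher Z_eff) and falls down a group (larger shell), subject to the usual subshell exceptions.
Valence configurations: B⁺ [He]2s², O⁺ [He]2s²2p³, Cl⁺ [Ne]3s²3p⁴.
The numbers (kJ/mol): B 2427, O 3388, Cl 2298.
Overall IE_2 order: Cl < B < O.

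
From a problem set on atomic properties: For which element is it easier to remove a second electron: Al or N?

Al

Consider each +1 ion: Al⁺ still has 2 valence electrons; N⁺ still has 4 valence electrons.
All are still removing valence electrons, so compare the +1 ions as you would atoms: IE_2 generally rises across a period (higher Z_eff) and falls down a group (larger shell), subject to the usual subshell exceptions.
Valence configurations: Al⁺ [Ne]3s², N⁺ [He]2s²2p².
Tabulated IE_2 (kJ/mol): Al 1817, N 2856.
Hence IE_2: Al < N.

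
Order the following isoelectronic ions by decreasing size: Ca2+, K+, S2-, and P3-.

All of these have 18 electrons, so size is governed by nuclear charge alone: the more protons, the stronger the pull on the same electron cloud, and the smaller the ion.
Nuclear charges: Ca2+ (Z=20), K+ (Z=19), S2- (Z=16), P3- (Z=15).
Largest to smallest: P3- > S2- > K+ > Ca2+.

P3- > S2- > K+ > Ca2+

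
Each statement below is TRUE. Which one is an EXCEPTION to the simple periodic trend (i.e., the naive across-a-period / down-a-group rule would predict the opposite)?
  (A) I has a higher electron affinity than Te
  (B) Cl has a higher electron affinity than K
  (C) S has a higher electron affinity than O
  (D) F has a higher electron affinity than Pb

The general trend: electron affinity increases across a period and decreases down a group.
(A) I (period 5, group 17) vs Te (period 5, group 16): the stated order agrees with the simple trend.
(B) Cl (period 3, group 17) vs K (period 4, group 1): the stated order agrees with the simple trend.
(C) S (period 3, group 16) vs O (period 2, group 16): the stated order contradicts the simple trend.
(D) F (period 2, group 17) vs Pb (period 6, group 14): the stated order agrees with the simple trend.
The exception is (C): the compact 2p subshell of O repels the added electron more than S's larger 3p does.

(C)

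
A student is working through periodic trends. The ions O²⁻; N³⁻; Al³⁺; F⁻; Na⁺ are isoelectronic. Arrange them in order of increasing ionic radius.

All of these have 10 electrons, so size is governed by nuclear charge alone: the more protons, the stronger the pull on the same electron cloud, and the smaller the ion.
Nuclear charges: Al³⁺ (Z=13), Na⁺ (Z=11), F⁻ (Z=9), O²⁻ (Z=8), N³⁻ (Z=7).
Smallest to largest: Al³⁺ < Na⁺ < F⁻ < O²⁻ < N³⁻.

Al³⁺ < Na⁺ < F⁻ < O²⁻ < N³⁻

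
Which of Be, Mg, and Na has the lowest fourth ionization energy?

Consider each +3 ion: Be³⁺ is already 1 electron into the core; Mg³⁺ is already 1 electron into the core; Na³⁺ is already 2 electrons into the core.
All of these are removing an electron from a noble-gas core or deeper; the smaller core (lower principal quantum number) is held far more tightly, and within a period the higher nuclear charge binds the same core more tightly.
Approximate IE_4 values (kJ/mol): Be 21007, Mg 10543, Na 9543.
So the fourth ionization energies run Na < Mg < Be.

Na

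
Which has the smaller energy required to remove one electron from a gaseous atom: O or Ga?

Ga

O is in period 2, group 16; Ga is in period 4, group 13.
IE₁ increases left→right with effective nuclear charge and decreases top→bottom as the valence shell moves farther out.
Neither a single period nor a single group — weigh both effects.
O > Ga: relative to Ga, both the across-period and down-group shifts push O's first ionization energy up.
Tabulated first ionization energy (kJ/mol): O 1314, Ga 579.
So Ga has the smaller energy required to remove one electron from a gaseous atom (Ga < O).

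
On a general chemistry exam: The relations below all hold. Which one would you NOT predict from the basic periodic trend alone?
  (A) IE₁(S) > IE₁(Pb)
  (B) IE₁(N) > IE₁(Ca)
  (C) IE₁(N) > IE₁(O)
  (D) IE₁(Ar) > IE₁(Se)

(C)

The general trend: first ionization energy increases across a period and decreases down a group.
(A) S (period 3, group 16) vs Pb (period 6, group 14): the stated order agrees with the simple trend.
(B) N (period 2, group 15) vs Ca (period 4, group 2): the stated order agrees with the simple trend.
(C) N (period 2, group 15) vs O (period 2, group 16): the stated order contradicts the simple trend.
(D) Ar (period 3, group 18) vs Se (period 4, group 16): the stated order agrees with the simple trend.
The exception is (C): pairing an electron in O's 2p⁴ costs repulsion energy, so O ionizes more easily than half-filled N (2p³).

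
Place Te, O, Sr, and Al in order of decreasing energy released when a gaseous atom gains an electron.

Te, O, Al, Sr

EA tends to increase across a period and decrease down a group, though the pattern is less regular than for IE or radius.
Here both period and group differ, so the two effects have to be weighed against each other.
Al > Sr: relative to Sr, both the across-period and down-group shifts push Al's electron affinity up.
O > Al: both effects reinforce here, so O is clearly the higher of the two.
Te > O: this pair runs against the simple trend — see the exception note.
Note the exception: Te has a higher electron affinity than O, contrary to the simple trend — O's compact 2p subshell gives strong electron–electron repulsion on the added electron.
Tabulated electron affinity (kJ/mol): O 141, Al 42, Sr 5, Te 190.
So from highest to lowest: Te > O > Al > Sr.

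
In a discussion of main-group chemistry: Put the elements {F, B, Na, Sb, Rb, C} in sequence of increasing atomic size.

F < C < B < Sb < Na < Rb

B is in period 2, group 13; C is in period 2, group 14; F is in period 2, group 17; Na is in period 3, group 1; Rb is in period 5, group 1; Sb is in period 5, group 15.
Radius decreases left→right (rising Z_eff, same n) and increases top→bottom (higher n).
Here both period and group differ, so the two effects have to be weighed against each other.
C > F: C lies to the left of F in period 2, so the across-period effect alone puts C larger.
B > C: B lies to the left of C in period 2, so the across-period effect alone puts B larger.
Sb > B: the two effects oppose for this pair; the down-group effect wins (140 vs 85 pm).
Na > Sb: the two effects oppose for this pair; the across-period effect wins (155 vs 140 pm).
Rb > Na: they share group 1; the group trend gives Rb the larger value.
For reference (pm): B 85, C 75, F 64, Na 155, Rb 210, Sb 140.
So from smallest to largest: F < C < B < Sb < Na < Rb.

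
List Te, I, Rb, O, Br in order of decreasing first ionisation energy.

O > Br > I > Te > Rb

O is in period 2, group 16; Br is in period 4, group 17; Rb is in period 5, group 1; Te is in period 5, group 16; I is in period 5, group 17.
Removing the outermost electron gets harder across a period and easier down a group.
Neither a single period nor a single group — weigh both effects.
Te > Rb: both are in period 5; the period trend gives Te the larger value.
I > Te: both are in period 5; the period trend gives I the larger value.
Br > I: they share group 17; the group trend gives Br the larger value.
O > Br: period and group pull opposite ways; the down-group shift dominates (1314 vs 1140 kJ/mol).
Approximate values (kJ/mol): O 1314, Br 1140, Rb 403, Te 869, I 1008.
So from highest to lowest: O > Br > I > Te > Rb.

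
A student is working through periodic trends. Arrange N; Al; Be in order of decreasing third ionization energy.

Be, N, Al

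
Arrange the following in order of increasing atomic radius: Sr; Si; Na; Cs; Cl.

Atomic radius shrinks across a period as nuclear charge pulls the same shell inward, and grows down a group as new shells are added.
Here both period and group differ, so the two effects have to be weighed against each other.
Si > Cl: both are in period 3; the period trend gives Si the larger value.
Na > Si: both are in period 3; the period trend gives Na the larger value.
Sr > Na: the two effects oppose for this pair; the down-group effect wins (185 vs 155 pm).
Cs > Sr: relative to Sr, both the across-period and down-group shifts push Cs's atomic radius up.
For reference (pm): Na 155, Si 116, Cl 99, Sr 185, Cs 232.
So from smallest to largest: Cl < Si < Na < Sr < Cs.

Cl < Si < Na < Sr < Cs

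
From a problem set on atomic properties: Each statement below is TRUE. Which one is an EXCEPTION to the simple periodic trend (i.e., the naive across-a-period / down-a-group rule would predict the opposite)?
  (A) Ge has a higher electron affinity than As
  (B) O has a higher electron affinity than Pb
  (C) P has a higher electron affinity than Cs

The general trend: electron affinity increases across a period and decreases down a group.
(A) Ge (period 4, group 14) vs As (period 4, group 15): the stated order contradicts the simple trend.
(B) O (period 2, group 16) vs Pb (period 6, group 14): the stated order agrees with the simple trend.
(C) P (period 3, group 15) vs Cs (period 6, group 1): the stated order agrees with the simple trend.
The exception is (A): adding an electron to As's half-filled 4p³ is unfavourable, so Ge (4p²) has the more exothermic EA.

(A)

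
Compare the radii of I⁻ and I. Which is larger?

I⁻

Forming I⁻ adds 1 electron to I. More electron–electron repulsion in the same shell, with unchanged nuclear charge, lets the cloud expand.
An anion is larger than its parent atom: I⁻ > I.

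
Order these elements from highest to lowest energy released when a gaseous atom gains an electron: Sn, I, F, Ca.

F is in period 2, group 17; Ca is in period 4, group 2; Sn is in period 5, group 14; I is in period 5, group 17.
EA tends to increase across a period and decrease down a group, though the pattern is less regular than for IE or radius.
Here both period and group differ, so the two effects have to be weighed against each other.
Sn > Ca: period and group pull opposite ways; the across-period shift dominates (107 vs 2 kJ/mol).
I > Sn: both are in period 5; the period trend gives I the larger value.
F > I: F sits above I in group 17, so the down-group effect alone puts F higher.
Approximate values (kJ/mol): F 328, Ca 2, Sn 107, I 295.
So from highest to lowest: F > I > Sn > Ca.

F > I > Sn > Ca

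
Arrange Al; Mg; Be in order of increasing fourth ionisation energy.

After 3 electrons have been removed, what remains? Al³⁺ is the bare [Ne] core; Mg³⁺ is already 1 electron into the core; Be³⁺ is already 1 electron into the core.
All of these are removing an electron from a noble-gas core or deeper; the smaller core (lower principal quantum number) is held far more tightly, and within a period the higher nuclear charge binds the same core more tightly.
Tabulated IE_4 (kJ/mol): Al 11577, Mg 10543, Be 21007.
Overall IE_4 order: Mg < Al < Be.

Mg < Al < Be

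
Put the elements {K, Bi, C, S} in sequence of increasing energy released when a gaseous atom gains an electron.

K < Bi < C < S

C is in period 2, group 14; S is in period 3, group 16; K is in period 4, group 1; Bi is in period 6, group 15.
Electron affinity generally becomes more exothermic across a period toward the halogens and less exothermic down a group.
Neither a single period nor a single group — weigh both effects.
Bi > K: the two effects oppose for this pair; the across-period effect wins (91 vs 48 kJ/mol).
C > Bi: the two effects oppose for this pair; the down-group effect wins (122 vs 91 kJ/mol).
S > C: the two effects oppose for this pair; the across-period effect wins (200 vs 122 kJ/mol).
Approximate values (kJ/mol): C 122, S 200, K 48, Bi 91.
So from lowest to highest: K < Bi < C < S.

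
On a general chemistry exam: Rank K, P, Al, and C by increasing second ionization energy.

The second ionization energy removes an electron from the +1 ion. For each element: K⁺ is the bare [Ar] core; P⁺ still has 4 valence electrons; Al⁺ still has 2 valence electrons; C⁺ still has 3 valence electrons.
Core electrons are held far more tightly than valence electrons, so K tops the IE_2 order.
Valence configurations: P⁺ [Ne]3s²3p², Al⁺ [Ne]3s², C⁺ [He]2s²2p¹.
The numbers (kJ/mol): K 3052, P 1907, Al 1817, C 2353.
Overall IE_2 order: Al < P < C < K.

Al < P < C < K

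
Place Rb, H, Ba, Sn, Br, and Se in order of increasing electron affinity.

Ba < Rb < H < Sn < Se < Br

H is in period 1, group 1; Se is in period 4, group 16; Br is in period 4, group 17; Rb is in period 5, group 1; Sn is in period 5, group 14; Ba is in period 6, group 2.
Electron affinity generally becomes more exothermic across a period toward the halogens and less exothermic down a group.
Here both period and group differ, so the two effects have to be weighed against each other.
Rb > Ba: period and group pull opposite ways; the down-group shift dominates (47 vs 14 kJ/mol).
H > Rb: H sits above Rb in group 1, so the down-group effect alone puts H higher.
Sn > H: period and group pull opposite ways; the across-period shift dominates (107 vs 73 kJ/mol).
Se > Sn: relative to Sn, both the across-period and down-group shifts push Se's electron affinity up.
Br > Se: Br lies to the right of Se in period 4, so the across-period effect alone puts Br higher.
Tabulated electron affinity (kJ/mol): H 73, Se 195, Br 325, Rb 47, Sn 107, Ba 14.
So from lowest to highest: Ba < Rb < H < Sn < Se < Br.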